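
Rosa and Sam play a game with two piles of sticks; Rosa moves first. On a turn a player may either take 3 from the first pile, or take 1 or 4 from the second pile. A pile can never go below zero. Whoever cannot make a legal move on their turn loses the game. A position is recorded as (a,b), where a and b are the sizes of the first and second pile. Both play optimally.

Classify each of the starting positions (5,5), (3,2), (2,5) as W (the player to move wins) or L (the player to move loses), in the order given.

(5,5): W, (3,2): W, (2,5): L

Classify positions by backward induction: terminal positions (no move available) are L. From any other position, the mover wins iff some move reaches an L.
No move ever increases a pile, so every position that can arise here has a ≤ 5 and b ≤ 5; it is enough to label the cells with 0 ≤ a ≤ 5 and 0 ≤ b ≤ 5.
Every move lowers a or b (never raises either), so fill the grid row by row in increasing a, and left to right within a row: each cell's successors are then already labelled.
      b=0  b=1  b=2  b=3  b=4  b=5
a=0:    L    W    L    W    W    L
a=1:    L    W    L    W    W    L
a=2:    L    W    L    W    W    L
a=3:    W    L    W    L    W    W
a=4:    W    L    W    L    W    W
a=5:    W    L    W    L    W    W
Cells with no legal move (terminal, hence L): (0,0), (1,0), (2,0).
The remaining L cells, each justified by listing all of its moves:
(0,2): →(0,1)(W) only, which is W, so L
(0,5): →(0,4)(W), (0,1)(W) — all W, so L
(1,2): →(1,1)(W) only, which is W, so L
(1,5): →(1,4)(W), (1,1)(W) — all W, so L
(2,2): →(2,1)(W) only, which is W, so L
(2,5): →(2,4)(W), (2,1)(W) — all W, so L
(3,1): →(0,1)(W), (3,0)(W) — all W, so L
(3,3): →(0,3)(W), (3,2)(W) — all W, so L
(4,1): →(1,1)(W), (4,0)(W) — all W, so L
(4,3): →(1,3)(W), (4,2)(W) — all W, so L
(5,1): →(2,1)(W), (5,0)(W) — all W, so L
(5,3): →(2,3)(W), (5,2)(W) — all W, so L
Every other cell has at least one move into one of the L cells above, so it is W.
(5,5): the move to (2,5) reaches an L cell, so W
(3,2): the move to (0,2) reaches an L cell, so W
(2,5): one of the L cells justified above, so L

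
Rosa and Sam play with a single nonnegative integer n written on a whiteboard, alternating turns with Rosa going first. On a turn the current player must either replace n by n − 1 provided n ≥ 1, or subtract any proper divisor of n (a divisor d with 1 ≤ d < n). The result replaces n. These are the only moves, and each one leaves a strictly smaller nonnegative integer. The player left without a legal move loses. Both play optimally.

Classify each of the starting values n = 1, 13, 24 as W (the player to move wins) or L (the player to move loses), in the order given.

Build the W/L table. Terminal = L. A non-terminal position is W if it has a move to some L; otherwise it is L.
n=0: no move → L
n=1: W (go to 0, an L position)
n=2: L (sole option 1(W) is W)
n=3: W (go to 2, an L position)
n=4: W (go to 2, an L position)
n=5: L (sole option 4(W) is W)
n=6: W (go to 5, an L position)
n=7: L (sole option 6(W) is W)
n=8: W (go to 7, an L position)
n=9: L (options 6(W), 8(W) are all W)
n=10: W (go to 5, an L position)
n=11: L (sole option 10(W) is W)
n=12: W (go to 9, an L position)
n=13: L (sole option 12(W) is W)
n=14: W (go to 7, an L position)
n=15: L (options 10(W), 12(W), 14(W) are all W)
n=16: W (go to 15, an L position)
n=17: L (sole option 16(W) is W)
n=18: W (go to 9, an L position)
n=19: L (sole option 18(W) is W)
n=20: W (go to 15, an L position)
n=21: L (options 14(W), 18(W), 20(W) are all W)
n=22: W (go to 11, an L position)
n=23: L (sole option 22(W) is W)
n=24: W (go to 21, an L position)

1: W, 13: L, 24: W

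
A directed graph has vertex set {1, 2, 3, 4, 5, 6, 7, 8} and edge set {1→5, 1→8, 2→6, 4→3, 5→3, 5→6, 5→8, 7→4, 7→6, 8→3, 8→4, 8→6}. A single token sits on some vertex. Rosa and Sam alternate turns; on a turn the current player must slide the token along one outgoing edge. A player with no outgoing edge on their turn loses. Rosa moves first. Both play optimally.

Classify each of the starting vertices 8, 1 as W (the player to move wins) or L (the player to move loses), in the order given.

8: W, 1: L

Label each position W (a win for the player to move) or L (a loss). A position with no legal move is L; any other position is W exactly when some move reaches an L, and L when every move reaches a W.
Every edge goes from a vertex to one that appears earlier in the order 3, 6, 4, 8, 5, 1, 7, 2, so processing vertices in that order labels each vertex after all of its successors.
3: no outgoing edge → L
6: no outgoing edge → L
4: →3(L), so W
8: →6(L), so W
5: →6(L), so W
1: →5(W), 8(W) — all W, so L
7: →6(L), so W
2: →6(L), so W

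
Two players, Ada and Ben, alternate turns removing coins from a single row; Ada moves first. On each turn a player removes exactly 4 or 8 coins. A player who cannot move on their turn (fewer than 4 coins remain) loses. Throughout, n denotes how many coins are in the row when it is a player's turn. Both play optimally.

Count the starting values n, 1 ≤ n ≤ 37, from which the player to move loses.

13

Compute win/loss labels from the base case upward. A position with no move is L. Any other position is W if it can reach an L in one move, else L.
n=0: no move → L
n=1: no move → L
n=2: no move → L
n=3: no move → L
n=4: W (go to 0, an L position)
n=5: W (go to 1, an L position)
n=6: W (go to 2, an L position)
n=7: W (go to 3, an L position)
n=8: W (go to 0, an L position)
n=9: W (go to 1, an L position)
n=10: W (go to 2, an L position)
n=11: W (go to 3, an L position)
n=12: L (options 8(W), 4(W) are all W)
n=13: L (options 9(W), 5(W) are all W)
n=14: L (options 10(W), 6(W) are all W)
n=15: L (options 11(W), 7(W) are all W)
n=16: W (go to 12, an L position)
n=17: W (go to 13, an L position)
n=18: W (go to 14, an L position)
n=19: W (go to 15, an L position)
n=20: W (go to 12, an L position)
n=21: W (go to 13, an L position)
n=22: W (go to 14, an L position)
n=23: W (go to 15, an L position)
n=24: L (options 20(W), 16(W) are all W)
n=25: L (options 21(W), 17(W) are all W)
n=26: L (options 22(W), 18(W) are all W)
n=27: L (options 23(W), 19(W) are all W)
n=28: W (go to 24, an L position)
n=29: W (go to 25, an L position)
n=30: W (go to 26, an L position)
n=31: W (go to 27, an L position)
n=32: W (go to 24, an L position)
n=33: W (go to 25, an L position)
n=34: W (go to 26, an L position)
n=35: W (go to 27, an L position)
n=36: L (options 32(W), 28(W) are all W)
n=37: L (options 33(W), 29(W) are all W)
L entries with 1 ≤ n ≤ 37 (n=0 is outside the asked range and is not counted): n = 1, 2, 3, 12, 13, 14, 15, 24, 25, 26, 27, 36, 37; that makes 13.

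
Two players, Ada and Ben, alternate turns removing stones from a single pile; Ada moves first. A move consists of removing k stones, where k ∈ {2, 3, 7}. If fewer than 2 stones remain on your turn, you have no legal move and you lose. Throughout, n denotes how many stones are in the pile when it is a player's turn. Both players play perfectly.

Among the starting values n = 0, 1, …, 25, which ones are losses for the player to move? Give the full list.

0, 1, 5, 6, 10, 11, 15, 16, 20, 21, 25

Work bottom-up. With no move the player to move loses. Otherwise the position is W if at least one move leads to an L position for the opponent, and L if every move leads to a W.
n=0: no move → L
n=1: no move → L
n=2: can move to 0, which is L ⇒ W
n=3: can move to 1, which is L ⇒ W
n=4: can move to 1, which is L ⇒ W
n=5: moves to 3(W), 2(W); every one is W ⇒ L
n=6: moves to 4(W), 3(W); every one is W ⇒ L
n=7: can move to 5, which is L ⇒ W
n=8: can move to 6, which is L ⇒ W
n=9: can move to 6, which is L ⇒ W
n=10: moves to 8(W), 7(W), 3(W); every one is W ⇒ L
n=11: moves to 9(W), 8(W), 4(W); every one is W ⇒ L
n=12: can move to 10, which is L ⇒ W
n=13: can move to 11, which is L ⇒ W
n=14: can move to 11, which is L ⇒ W
n=15: moves to 13(W), 12(W), 8(W); every one is W ⇒ L
n=16: moves to 14(W), 13(W), 9(W); every one is W ⇒ L
n=17: can move to 15, which is L ⇒ W
n=18: can move to 16, which is L ⇒ W
n=19: can move to 16, which is L ⇒ W
n=20: moves to 18(W), 17(W), 13(W); every one is W ⇒ L
n=21: moves to 19(W), 18(W), 14(W); every one is W ⇒ L
n=22: can move to 20, which is L ⇒ W
n=23: can move to 21, which is L ⇒ W
n=24: can move to 21, which is L ⇒ W
n=25: moves to 23(W), 22(W), 18(W); every one is W ⇒ L
The losing starting values of n are exactly the entries labelled L in this table (11 of them).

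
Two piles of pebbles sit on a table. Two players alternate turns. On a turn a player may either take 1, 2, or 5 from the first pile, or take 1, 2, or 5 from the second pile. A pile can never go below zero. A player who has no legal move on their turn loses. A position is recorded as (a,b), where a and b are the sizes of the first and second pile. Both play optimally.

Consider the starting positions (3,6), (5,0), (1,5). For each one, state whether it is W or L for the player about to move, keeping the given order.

Classify positions by backward induction: terminal positions (no move available) are L. From any other position, the mover wins iff some move reaches an L.
No move ever increases a pile, so every position that can arise here has a ≤ 5 and b ≤ 6; it is enough to label the cells with 0 ≤ a ≤ 5 and 0 ≤ b ≤ 6.
Every move lowers a or b (never raises either), so fill the grid row by row in increasing a, and left to right within a row: each cell's successors are then already labelled.
      b=0  b=1  b=2  b=3  b=4  b=5  b=6
a=0:    L    W    W    L    W    W    L
a=1:    W    L    W    W    L    W    W
a=2:    W    W    L    W    W    L    W
a=3:    L    W    W    L    W    W    L
a=4:    W    L    W    W    L    W    W
a=5:    W    W    L    W    W    L    W
Cells with no legal move (terminal, hence L): (0,0).
The remaining L cells, each justified by listing all of its moves:
(0,3): only reaches (0,2)(W), (0,1)(W), all W → L
(0,6): only reaches (0,5)(W), (0,4)(W), (0,1)(W), all W → L
(1,1): only reaches (0,1)(W), (1,0)(W), all W → L
(1,4): only reaches (0,4)(W), (1,3)(W), (1,2)(W), all W → L
(2,2): only reaches (1,2)(W), (0,2)(W), (2,1)(W), (2,0)(W), all W → L
(2,5): only reaches (1,5)(W), (0,5)(W), (2,4)(W), (2,3)(W), (2,0)(W), all W → L
(3,0): only reaches (2,0)(W), (1,0)(W), all W → L
(3,3): only reaches (2,3)(W), (1,3)(W), (3,2)(W), (3,1)(W), all W → L
(3,6): only reaches (2,6)(W), (1,6)(W), (3,5)(W), (3,4)(W), (3,1)(W), all W → L
(4,1): only reaches (3,1)(W), (2,1)(W), (4,0)(W), all W → L
(4,4): only reaches (3,4)(W), (2,4)(W), (4,3)(W), (4,2)(W), all W → L
(5,2): only reaches (4,2)(W), (3,2)(W), (0,2)(W), (5,1)(W), (5,0)(W), all W → L
(5,5): only reaches (4,5)(W), (3,5)(W), (0,5)(W), (5,4)(W), (5,3)(W), (5,0)(W), all W → L
Every other cell has at least one move into one of the L cells above, so it is W.
(3,6): one of the L cells justified above, so L
(5,0): the move to (3,0) reaches an L cell, so W
(1,5): the move to (1,4) reaches an L cell, so W

(3,6): L, (5,0): W, (1,5): W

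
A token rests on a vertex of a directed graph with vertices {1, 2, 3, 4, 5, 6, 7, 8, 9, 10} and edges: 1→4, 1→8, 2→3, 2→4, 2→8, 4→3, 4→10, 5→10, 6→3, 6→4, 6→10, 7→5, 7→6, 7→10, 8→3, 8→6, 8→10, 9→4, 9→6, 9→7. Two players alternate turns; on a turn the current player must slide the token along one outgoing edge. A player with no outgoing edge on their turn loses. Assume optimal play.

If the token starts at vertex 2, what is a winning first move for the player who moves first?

Move to 3.

Classify positions by backward induction: terminal positions (no move available) are L. From any other position, the mover wins iff some move reaches an L.
Every edge goes from a vertex to one that appears earlier in the order 3, 10, 5, 4, 6, 8, 1, 7, 9, 2, so processing vertices in that order labels each vertex after all of its successors.
3: no outgoing edge → L
10: no outgoing edge → L
5: reaches L-position 10 → W
4: reaches L-position 10 → W
6: reaches L-position 10 → W
8: reaches L-position 10 → W
1: only reaches 8(W), 4(W), all W → L
7: reaches L-position 10 → W
9: only reaches 7(W), 6(W), 4(W), all W → L
2: reaches L-position 3 → W
From 2, the L positions reachable in one move are: 3.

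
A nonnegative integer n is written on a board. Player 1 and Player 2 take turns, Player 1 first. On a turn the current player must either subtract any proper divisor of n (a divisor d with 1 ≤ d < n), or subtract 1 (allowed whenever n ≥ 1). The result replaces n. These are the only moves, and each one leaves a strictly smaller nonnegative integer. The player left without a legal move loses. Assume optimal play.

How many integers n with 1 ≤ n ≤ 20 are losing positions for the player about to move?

9

Work bottom-up. With no move the player to move loses. Otherwise the position is W if at least one move leads to an L position for the opponent, and L if every move leads to a W.
n=0: no move → L
n=1: →0(L), so W
n=2: →1(W) only, which is W, so L
n=3: →2(L), so W
n=4: →2(L), so W
n=5: →4(W) only, which is W, so L
n=6: →5(L), so W
n=7: →6(W) only, which is W, so L
n=8: →7(L), so W
n=9: →6(W), 8(W) — all W, so L
n=10: →5(L), so W
n=11: →10(W) only, which is W, so L
n=12: →9(L), so W
n=13: →12(W) only, which is W, so L
n=14: →7(L), so W
n=15: →10(W), 12(W), 14(W) — all W, so L
n=16: →15(L), so W
n=17: →16(W) only, which is W, so L
n=18: →9(L), so W
n=19: →18(W) only, which is W, so L
n=20: →15(L), so W
L entries with 1 ≤ n ≤ 20 (n=0 is outside the asked range and is not counted): n = 2, 5, 7, 9, 11, 13, 15, 17, 19; that makes 9.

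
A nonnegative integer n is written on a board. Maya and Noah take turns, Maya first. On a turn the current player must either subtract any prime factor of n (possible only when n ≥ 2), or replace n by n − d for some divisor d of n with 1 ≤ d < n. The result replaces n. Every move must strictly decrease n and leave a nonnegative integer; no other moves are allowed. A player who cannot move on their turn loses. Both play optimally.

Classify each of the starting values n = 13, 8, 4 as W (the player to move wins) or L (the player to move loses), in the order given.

Classify positions by backward induction: terminal positions (no move available) are L. From any other position, the mover wins iff some move reaches an L.
n=0: no move → L
n=1: no move → L
n=2: →0(L), so W
n=3: →0(L), so W
n=4: →2(W), 3(W) — all W, so L
n=5: →0(L), so W
n=6: →4(L), so W
n=7: →0(L), so W
n=8: →4(L), so W
n=9: →6(W), 8(W) — all W, so L
n=10: →9(L), so W
n=11: →0(L), so W
n=12: →9(L), so W
n=13: →0(L), so W

13: W, 8: W, 4: L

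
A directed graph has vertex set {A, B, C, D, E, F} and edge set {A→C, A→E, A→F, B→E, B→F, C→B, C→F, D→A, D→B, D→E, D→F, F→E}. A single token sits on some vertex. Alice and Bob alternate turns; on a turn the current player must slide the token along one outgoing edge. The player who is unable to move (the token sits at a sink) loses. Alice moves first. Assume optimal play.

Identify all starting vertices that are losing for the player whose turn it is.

Compute win/loss labels from the base case upward. A position with no move is L. Any other position is W if it can reach an L in one move, else L.
Every edge goes from a vertex to one that appears earlier in the order E, F, B, C, A, D, so processing vertices in that order labels each vertex after all of its successors.
E: no outgoing edge → L
F: reaches L-position E → W
B: reaches L-position E → W
C: only reaches B(W), F(W), all W → L
A: reaches L-position C → W
D: reaches L-position E → W
Reading off the rows marked L gives the requested list; there are 2 such vertices.

C, E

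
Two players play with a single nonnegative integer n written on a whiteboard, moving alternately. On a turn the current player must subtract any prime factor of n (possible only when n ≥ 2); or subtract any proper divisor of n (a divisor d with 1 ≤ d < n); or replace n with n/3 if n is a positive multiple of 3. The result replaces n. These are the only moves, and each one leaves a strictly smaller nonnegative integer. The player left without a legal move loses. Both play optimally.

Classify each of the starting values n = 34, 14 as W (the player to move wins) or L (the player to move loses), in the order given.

Use the standard recursion: the mover loses at a terminal position; elsewhere, the mover wins exactly when some move hands the opponent an L position.
n=0: no move → L
n=1: no move → L
n=2: →0(L), so W
n=3: →0(L), so W
n=4: →2(W), 3(W) — all W, so L
n=5: →0(L), so W
n=6: →4(L), so W
n=7: →0(L), so W
n=8: →4(L), so W
n=9: →3(W), 6(W), 8(W) — all W, so L
n=10: →9(L), so W
n=11: →0(L), so W
n=12: →4(L), so W
n=13: →0(L), so W
n=14: →7(W), 12(W), 13(W) — all W, so L
n=15: →14(L), so W
n=16: →14(L), so W
n=17: →0(L), so W
n=18: →9(L), so W
n=19: →0(L), so W
n=20: →10(W), 15(W), 16(W), 18(W), 19(W) — all W, so L
n=21: →14(L), so W
n=22: →20(L), so W
n=23: →0(L), so W
n=24: →20(L), so W
n=25: →20(L), so W
n=26: →13(W), 24(W), 25(W) — all W, so L
n=27: →9(L), so W
n=28: →14(L), so W
n=29: →0(L), so W
n=30: →20(L), so W
n=31: →0(L), so W
n=32: →16(W), 24(W), 28(W), 30(W), 31(W) — all W, so L
n=33: →32(L), so W
n=34: →32(L), so W

34: W, 14: L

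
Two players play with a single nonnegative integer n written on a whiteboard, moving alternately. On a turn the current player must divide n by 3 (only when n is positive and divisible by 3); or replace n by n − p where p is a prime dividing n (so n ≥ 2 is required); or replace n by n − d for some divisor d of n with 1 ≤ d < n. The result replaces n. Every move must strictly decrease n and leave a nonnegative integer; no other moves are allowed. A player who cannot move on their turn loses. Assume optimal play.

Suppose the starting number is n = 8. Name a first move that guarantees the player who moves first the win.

Build the W/L table. Terminal = L. A non-terminal position is W if it has a move to some L; otherwise it is L.
n=0: no move → L
n=1: no move → L
n=2: W (go to 0, an L position)
n=3: W (go to 0, an L position)
n=4: L (options 2(W), 3(W) are all W)
n=5: W (go to 0, an L position)
n=6: W (go to 4, an L position)
n=7: W (go to 0, an L position)
n=8: W (go to 4, an L position)
From 8, the L positions reachable in one move are: 4.

Move to 4.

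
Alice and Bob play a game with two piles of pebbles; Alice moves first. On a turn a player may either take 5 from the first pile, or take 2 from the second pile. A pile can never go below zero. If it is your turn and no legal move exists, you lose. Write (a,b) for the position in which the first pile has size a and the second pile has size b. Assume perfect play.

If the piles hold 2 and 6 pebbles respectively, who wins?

Compute win/loss labels from the base case upward. A position with no move is L. Any other position is W if it can reach an L in one move, else L.
No move ever increases a pile, so every position that can arise here has a ≤ 2 and b ≤ 6; it is enough to label the cells with 0 ≤ a ≤ 2 and 0 ≤ b ≤ 6.
Every move lowers a or b (never raises either), so fill the grid row by row in increasing a, and left to right within a row: each cell's successors are then already labelled.
      b=0  b=1  b=2  b=3  b=4  b=5  b=6
a=0:    L    L    W    W    L    L    W
a=1:    L    L    W    W    L    L    W
a=2:    L    L    W    W    L    L    W
Cells with no legal move (terminal, hence L): (0,0), (0,1), (1,0), (1,1), (2,0), (2,1).
The remaining L cells, each justified by listing all of its moves:
(0,4): →(0,2)(W) only, which is W, so L
(0,5): →(0,3)(W) only, which is W, so L
(1,4): →(1,2)(W) only, which is W, so L
(1,5): →(1,3)(W) only, which is W, so L
(2,4): →(2,2)(W) only, which is W, so L
(2,5): →(2,3)(W) only, which is W, so L
Every other cell has at least one move into one of the L cells above, so it is W.
From (2,6) Alice can move to (2,4), reaching an L position.

Alice wins.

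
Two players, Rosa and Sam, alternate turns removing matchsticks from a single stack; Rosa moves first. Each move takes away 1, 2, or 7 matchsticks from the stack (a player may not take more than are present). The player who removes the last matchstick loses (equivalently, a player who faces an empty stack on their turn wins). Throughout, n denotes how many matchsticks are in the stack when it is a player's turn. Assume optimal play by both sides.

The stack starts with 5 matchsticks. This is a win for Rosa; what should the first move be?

Remove 1, leaving 4.

Compute win/loss labels from the base case upward. A position with no move is W. Any other position is W if it can reach an L in one move, else L.
n=0: no move; the opponent has just taken the last matchstick and therefore loses → W
n=1: the only move is to 0(W), a W ⇒ L
n=2: can move to 1, which is L ⇒ W
n=3: can move to 1, which is L ⇒ W
n=4: moves to 3(W), 2(W); every one is W ⇒ L
n=5: can move to 4, which is L ⇒ W
From 5, the L positions reachable in one move are: 4.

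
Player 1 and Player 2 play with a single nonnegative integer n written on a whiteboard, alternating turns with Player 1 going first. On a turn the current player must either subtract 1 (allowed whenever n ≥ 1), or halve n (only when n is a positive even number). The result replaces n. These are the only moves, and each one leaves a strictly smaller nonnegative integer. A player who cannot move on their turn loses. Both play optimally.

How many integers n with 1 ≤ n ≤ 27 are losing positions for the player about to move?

13

Use the standard recursion: the mover loses at a terminal position; elsewhere, the mover wins exactly when some move hands the opponent an L position.
n=0: no move → L
n=1: reaches L-position 0 → W
n=2: only reaches 1(W), which is W → L
n=3: reaches L-position 2 → W
n=4: reaches L-position 2 → W
n=5: only reaches 4(W), which is W → L
n=6: reaches L-position 5 → W
n=7: only reaches 6(W), which is W → L
n=8: reaches L-position 7 → W
n=9: only reaches 8(W), which is W → L
n=10: reaches L-position 5 → W
n=11: only reaches 10(W), which is W → L
n=12: reaches L-position 11 → W
n=13: only reaches 12(W), which is W → L
n=14: reaches L-position 7 → W
n=15: only reaches 14(W), which is W → L
n=16: reaches L-position 15 → W
n=17: only reaches 16(W), which is W → L
n=18: reaches L-position 9 → W
n=19: only reaches 18(W), which is W → L
n=20: reaches L-position 19 → W
n=21: only reaches 20(W), which is W → L
n=22: reaches L-position 11 → W
n=23: only reaches 22(W), which is W → L
n=24: reaches L-position 23 → W
n=25: only reaches 24(W), which is W → L
n=26: reaches L-position 13 → W
n=27: only reaches 26(W), which is W → L
L entries with 1 ≤ n ≤ 27 (n=0 is outside the asked range and is not counted): n = 2, 5, 7, 9, 11, 13, 15, 17, 19, 21, 23, 25, 27; that makes 13.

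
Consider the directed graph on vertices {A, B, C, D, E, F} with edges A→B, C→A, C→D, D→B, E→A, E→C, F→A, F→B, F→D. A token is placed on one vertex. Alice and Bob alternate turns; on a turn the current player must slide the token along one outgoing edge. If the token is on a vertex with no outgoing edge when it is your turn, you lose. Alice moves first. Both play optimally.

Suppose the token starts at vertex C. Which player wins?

Bob wins.

Classify positions by backward induction: terminal positions (no move available) are L. From any other position, the mover wins iff some move reaches an L.
Every edge goes from a vertex to one that appears earlier in the order B, A, D, F, C, E, so processing vertices in that order labels each vertex after all of its successors.
B: no outgoing edge → L
A: →B(L), so W
D: →B(L), so W
F: →B(L), so W
C: →D(W), A(W) — all W, so L
E: →C(L), so W
The starting position C is L: whatever Alice does, the opponent receives a W position.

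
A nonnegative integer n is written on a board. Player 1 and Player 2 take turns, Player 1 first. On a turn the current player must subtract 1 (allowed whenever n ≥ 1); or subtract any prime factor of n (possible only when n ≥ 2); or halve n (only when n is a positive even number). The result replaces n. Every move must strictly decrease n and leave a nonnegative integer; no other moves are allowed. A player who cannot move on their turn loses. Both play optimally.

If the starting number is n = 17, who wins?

Label each position W (a win for the player to move) or L (a loss). A position with no legal move is L; any other position is W exactly when some move reaches an L, and L when every move reaches a W.
n=0: no move → L
n=1: can move to 0, which is L ⇒ W
n=2: can move to 0, which is L ⇒ W
n=3: can move to 0, which is L ⇒ W
n=4: moves to 2(W), 3(W); every one is W ⇒ L
n=5: can move to 0, which is L ⇒ W
n=6: can move to 4, which is L ⇒ W
n=7: can move to 0, which is L ⇒ W
n=8: can move to 4, which is L ⇒ W
n=9: moves to 6(W), 8(W); every one is W ⇒ L
n=10: can move to 9, which is L ⇒ W
n=11: can move to 0, which is L ⇒ W
n=12: can move to 9, which is L ⇒ W
n=13: can move to 0, which is L ⇒ W
n=14: moves to 7(W), 12(W), 13(W); every one is W ⇒ L
n=15: can move to 14, which is L ⇒ W
n=16: can move to 14, which is L ⇒ W
n=17: can move to 0, which is L ⇒ W
The starting position 17 is W: Player 1 should move to 0, handing over an L position.

Player 1 wins.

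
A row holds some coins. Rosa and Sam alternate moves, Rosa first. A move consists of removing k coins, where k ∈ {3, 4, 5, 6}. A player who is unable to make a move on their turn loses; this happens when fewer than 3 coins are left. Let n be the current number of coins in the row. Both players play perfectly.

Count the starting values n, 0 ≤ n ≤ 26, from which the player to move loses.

Classify positions by backward induction: terminal positions (no move available) are L. From any other position, the mover wins iff some move reaches an L.
n=0: no move → L
n=1: no move → L
n=2: no move → L
n=3: W (go to 0, an L position)
n=4: W (go to 1, an L position)
n=5: W (go to 2, an L position)
n=6: W (go to 2, an L position)
n=7: W (go to 2, an L position)
n=8: W (go to 2, an L position)
n=9: L (options 6(W), 5(W), 4(W), 3(W) are all W)
n=10: L (options 7(W), 6(W), 5(W), 4(W) are all W)
n=11: L (options 8(W), 7(W), 6(W), 5(W) are all W)
n=12: W (go to 9, an L position)
n=13: W (go to 10, an L position)
n=14: W (go to 11, an L position)
n=15: W (go to 11, an L position)
n=16: W (go to 11, an L position)
n=17: W (go to 11, an L position)
n=18: L (options 15(W), 14(W), 13(W), 12(W) are all W)
n=19: L (options 16(W), 15(W), 14(W), 13(W) are all W)
n=20: L (options 17(W), 16(W), 15(W), 14(W) are all W)
n=21: W (go to 18, an L position)
n=22: W (go to 19, an L position)
n=23: W (go to 20, an L position)
n=24: W (go to 20, an L position)
n=25: W (go to 20, an L position)
n=26: W (go to 20, an L position)
L entries with 0 ≤ n ≤ 26: n = 0, 1, 2, 9, 10, 11, 18, 19, 20; that makes 9.

9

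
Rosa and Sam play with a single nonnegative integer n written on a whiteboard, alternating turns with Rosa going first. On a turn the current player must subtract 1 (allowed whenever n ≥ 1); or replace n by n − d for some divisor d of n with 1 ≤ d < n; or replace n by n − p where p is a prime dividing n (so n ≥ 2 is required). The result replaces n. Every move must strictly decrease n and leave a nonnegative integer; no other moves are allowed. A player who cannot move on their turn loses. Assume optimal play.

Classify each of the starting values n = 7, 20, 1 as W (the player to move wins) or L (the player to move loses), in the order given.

Compute win/loss labels from the base case upward. A position with no move is L. Any other position is W if it can reach an L in one move, else L.
n=0: no move → L
n=1: W (go to 0, an L position)
n=2: W (go to 0, an L position)
n=3: W (go to 0, an L position)
n=4: L (options 2(W), 3(W) are all W)
n=5: W (go to 0, an L position)
n=6: W (go to 4, an L position)
n=7: W (go to 0, an L position)
n=8: W (go to 4, an L position)
n=9: L (options 6(W), 8(W) are all W)
n=10: W (go to 9, an L position)
n=11: W (go to 0, an L position)
n=12: W (go to 9, an L position)
n=13: W (go to 0, an L position)
n=14: L (options 7(W), 12(W), 13(W) are all W)
n=15: W (go to 14, an L position)
n=16: W (go to 14, an L position)
n=17: W (go to 0, an L position)
n=18: W (go to 9, an L position)
n=19: W (go to 0, an L position)
n=20: L (options 10(W), 15(W), 16(W), 18(W), 19(W) are all W)

7: W, 20: L, 1: W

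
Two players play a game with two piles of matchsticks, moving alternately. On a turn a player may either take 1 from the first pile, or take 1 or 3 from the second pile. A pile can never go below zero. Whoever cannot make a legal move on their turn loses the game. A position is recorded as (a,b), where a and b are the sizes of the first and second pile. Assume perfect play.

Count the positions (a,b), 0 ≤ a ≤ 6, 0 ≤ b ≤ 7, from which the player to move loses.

28

Build the W/L table. Terminal = L. A non-terminal position is W if it has a move to some L; otherwise it is L.
Every move lowers a or b (never raises either), so fill the grid row by row in increasing a, and left to right within a row: each cell's successors are then already labelled.
      b=0  b=1  b=2  b=3  b=4  b=5  b=6  b=7
a=0:    L    W    L    W    L    W    L    W
a=1:    W    L    W    L    W    L    W    L
a=2:    L    W    L    W    L    W    L    W
a=3:    W    L    W    L    W    L    W    L
a=4:    L    W    L    W    L    W    L    W
a=5:    W    L    W    L    W    L    W    L
a=6:    L    W    L    W    L    W    L    W
Cells with no legal move (terminal, hence L): (0,0).
The remaining L cells, each justified by listing all of its moves:
(0,2): L (sole option (0,1)(W) is W)
(0,4): L (options (0,3)(W), (0,1)(W) are all W)
(0,6): L (options (0,5)(W), (0,3)(W) are all W)
(1,1): L (options (0,1)(W), (1,0)(W) are all W)
(1,3): L (options (0,3)(W), (1,2)(W), (1,0)(W) are all W)
(1,5): L (options (0,5)(W), (1,4)(W), (1,2)(W) are all W)
(1,7): L (options (0,7)(W), (1,6)(W), (1,4)(W) are all W)
(2,0): L (sole option (1,0)(W) is W)
(2,2): L (options (1,2)(W), (2,1)(W) are all W)
(2,4): L (options (1,4)(W), (2,3)(W), (2,1)(W) are all W)
(2,6): L (options (1,6)(W), (2,5)(W), (2,3)(W) are all W)
(3,1): L (options (2,1)(W), (3,0)(W) are all W)
(3,3): L (options (2,3)(W), (3,2)(W), (3,0)(W) are all W)
(3,5): L (options (2,5)(W), (3,4)(W), (3,2)(W) are all W)
(3,7): L (options (2,7)(W), (3,6)(W), (3,4)(W) are all W)
(4,0): L (sole option (3,0)(W) is W)
(4,2): L (options (3,2)(W), (4,1)(W) are all W)
(4,4): L (options (3,4)(W), (4,3)(W), (4,1)(W) are all W)
(4,6): L (options (3,6)(W), (4,5)(W), (4,3)(W) are all W)
(5,1): L (options (4,1)(W), (5,0)(W) are all W)
(5,3): L (options (4,3)(W), (5,2)(W), (5,0)(W) are all W)
(5,5): L (options (4,5)(W), (5,4)(W), (5,2)(W) are all W)
(5,7): L (options (4,7)(W), (5,6)(W), (5,4)(W) are all W)
(6,0): L (sole option (5,0)(W) is W)
(6,2): L (options (5,2)(W), (6,1)(W) are all W)
(6,4): L (options (5,4)(W), (6,3)(W), (6,1)(W) are all W)
(6,6): L (options (5,6)(W), (6,5)(W), (6,3)(W) are all W)
Every other cell has at least one move into one of the L cells above, so it is W.
L cells per row: a=0: 4, a=1: 4, a=2: 4, a=3: 4, a=4: 4, a=5: 4, a=6: 4; total 28.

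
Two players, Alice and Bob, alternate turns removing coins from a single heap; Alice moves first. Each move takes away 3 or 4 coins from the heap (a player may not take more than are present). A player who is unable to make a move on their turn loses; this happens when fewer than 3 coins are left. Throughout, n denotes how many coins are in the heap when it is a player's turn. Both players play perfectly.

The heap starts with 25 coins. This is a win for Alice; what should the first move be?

Remove 3, leaving 22.

Build the W/L table. Terminal = L. A non-terminal position is W if it has a move to some L; otherwise it is L.
n=0: no move → L
n=1: no move → L
n=2: no move → L
n=3: W (go to 0, an L position)
n=4: W (go to 1, an L position)
n=5: W (go to 2, an L position)
n=6: W (go to 2, an L position)
n=7: L (options 4(W), 3(W) are all W)
n=8: L (options 5(W), 4(W) are all W)
n=9: L (options 6(W), 5(W) are all W)
n=10: W (go to 7, an L position)
n=11: W (go to 8, an L position)
n=12: W (go to 9, an L position)
n=13: W (go to 9, an L position)
n=14: L (options 11(W), 10(W) are all W)
n=15: L (options 12(W), 11(W) are all W)
n=16: L (options 13(W), 12(W) are all W)
n=17: W (go to 14, an L position)
n=18: W (go to 15, an L position)
n=19: W (go to 16, an L position)
n=20: W (go to 16, an L position)
n=21: L (options 18(W), 17(W) are all W)
n=22: L (options 19(W), 18(W) are all W)
n=23: L (options 20(W), 19(W) are all W)
n=24: W (go to 21, an L position)
n=25: W (go to 22, an L position)
From 25, the L positions reachable in one move are: 22, 21. Any move reaching one of these is winning.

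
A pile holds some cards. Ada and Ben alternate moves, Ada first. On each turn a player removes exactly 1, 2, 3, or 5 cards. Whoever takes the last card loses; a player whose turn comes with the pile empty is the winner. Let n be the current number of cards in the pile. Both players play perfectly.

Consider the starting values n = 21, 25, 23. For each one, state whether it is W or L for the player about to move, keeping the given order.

21: L, 25: L, 23: W

Build the W/L table. Terminal = W. A non-terminal position is W if it has a move to some L; otherwise it is L.
n=0: no move; the opponent has just taken the last card and therefore loses → W
n=1: only reaches 0(W), which is W → L
n=2: reaches L-position 1 → W
n=3: reaches L-position 1 → W
n=4: reaches L-position 1 → W
n=5: only reaches 4(W), 3(W), 2(W), 0(W), all W → L
n=6: reaches L-position 5 → W
n=7: reaches L-position 5 → W
n=8: reaches L-position 5 → W
n=9: only reaches 8(W), 7(W), 6(W), 4(W), all W → L
n=10: reaches L-position 9 → W
n=11: reaches L-position 9 → W
n=12: reaches L-position 9 → W
n=13: only reaches 12(W), 11(W), 10(W), 8(W), all W → L
n=14: reaches L-position 13 → W
n=15: reaches L-position 13 → W
n=16: reaches L-position 13 → W
n=17: only reaches 16(W), 15(W), 14(W), 12(W), all W → L
n=18: reaches L-position 17 → W
n=19: reaches L-position 17 → W
n=20: reaches L-position 17 → W
n=21: only reaches 20(W), 19(W), 18(W), 16(W), all W → L
n=22: reaches L-position 21 → W
n=23: reaches L-position 21 → W
n=24: reaches L-position 21 → W
n=25: only reaches 24(W), 23(W), 22(W), 20(W), all W → L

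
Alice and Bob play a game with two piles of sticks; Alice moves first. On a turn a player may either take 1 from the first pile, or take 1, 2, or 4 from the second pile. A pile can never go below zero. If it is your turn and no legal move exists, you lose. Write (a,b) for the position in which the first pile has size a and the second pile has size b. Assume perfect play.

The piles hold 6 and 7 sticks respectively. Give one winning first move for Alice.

Move to (5,7).

Work bottom-up. With no move the player to move loses. Otherwise the position is W if at least one move leads to an L position for the opponent, and L if every move leads to a W.
No move ever increases a pile, so every position that can arise here has a ≤ 6 and b ≤ 7; it is enough to label the cells with 0 ≤ a ≤ 6 and 0 ≤ b ≤ 7.
Every move lowers a or b (never raises either), so fill the grid row by row in increasing a, and left to right within a row: each cell's successors are then already labelled.
      b=0  b=1  b=2  b=3  b=4  b=5  b=6  b=7
a=0:    L    W    W    L    W    W    L    W
a=1:    W    L    W    W    L    W    W    L
a=2:    L    W    W    L    W    W    L    W
a=3:    W    L    W    W    L    W    W    L
a=4:    L    W    W    L    W    W    L    W
a=5:    W    L    W    W    L    W    W    L
a=6:    L    W    W    L    W    W    L    W
Cells with no legal move (terminal, hence L): (0,0).
The remaining L cells, each justified by listing all of its moves:
(0,3): →(0,2)(W), (0,1)(W) — all W, so L
(0,6): →(0,5)(W), (0,4)(W), (0,2)(W) — all W, so L
(1,1): →(0,1)(W), (1,0)(W) — all W, so L
(1,4): →(0,4)(W), (1,3)(W), (1,2)(W), (1,0)(W) — all W, so L
(1,7): →(0,7)(W), (1,6)(W), (1,5)(W), (1,3)(W) — all W, so L
(2,0): →(1,0)(W) only, which is W, so L
(2,3): →(1,3)(W), (2,2)(W), (2,1)(W) — all W, so L
(2,6): →(1,6)(W), (2,5)(W), (2,4)(W), (2,2)(W) — all W, so L
(3,1): →(2,1)(W), (3,0)(W) — all W, so L
(3,4): →(2,4)(W), (3,3)(W), (3,2)(W), (3,0)(W) — all W, so L
(3,7): →(2,7)(W), (3,6)(W), (3,5)(W), (3,3)(W) — all W, so L
(4,0): →(3,0)(W) only, which is W, so L
(4,3): →(3,3)(W), (4,2)(W), (4,1)(W) — all W, so L
(4,6): →(3,6)(W), (4,5)(W), (4,4)(W), (4,2)(W) — all W, so L
(5,1): →(4,1)(W), (5,0)(W) — all W, so L
(5,4): →(4,4)(W), (5,3)(W), (5,2)(W), (5,0)(W) — all W, so L
(5,7): →(4,7)(W), (5,6)(W), (5,5)(W), (5,3)(W) — all W, so L
(6,0): →(5,0)(W) only, which is W, so L
(6,3): →(5,3)(W), (6,2)(W), (6,1)(W) — all W, so L
(6,6): →(5,6)(W), (6,5)(W), (6,4)(W), (6,2)(W) — all W, so L
Every other cell has at least one move into one of the L cells above, so it is W.
From (6,7), the L positions reachable in one move are: (5,7), (6,6), (6,3). Any move reaching one of these is winning.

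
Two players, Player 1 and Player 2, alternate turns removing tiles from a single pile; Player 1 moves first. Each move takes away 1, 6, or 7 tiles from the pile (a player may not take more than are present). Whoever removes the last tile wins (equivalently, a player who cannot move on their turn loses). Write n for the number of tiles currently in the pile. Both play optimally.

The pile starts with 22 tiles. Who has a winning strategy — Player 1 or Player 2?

Player 1 wins.

Positions with no move are L. A position that does have a move is losing for the player to move precisely when every available move leads to a winning position for the opponent. Fill in the labels:
n=0: no move → L
n=1: reaches L-position 0 → W
n=2: only reaches 1(W), which is W → L
n=3: reaches L-position 2 → W
n=4: only reaches 3(W), which is W → L
n=5: reaches L-position 4 → W
n=6: reaches L-position 0 → W
n=7: reaches L-position 0 → W
n=8: reaches L-position 2 → W
n=9: reaches L-position 2 → W
n=10: reaches L-position 4 → W
n=11: reaches L-position 4 → W
n=12: only reaches 11(W), 6(W), 5(W), all W → L
n=13: reaches L-position 12 → W
n=14: only reaches 13(W), 8(W), 7(W), all W → L
n=15: reaches L-position 14 → W
n=16: only reaches 15(W), 10(W), 9(W), all W → L
n=17: reaches L-position 16 → W
n=18: reaches L-position 12 → W
n=19: reaches L-position 12 → W
n=20: reaches L-position 14 → W
n=21: reaches L-position 14 → W
n=22: reaches L-position 16 → W
From 22 Player 1 can remove 6, leaving 16, reaching an L position.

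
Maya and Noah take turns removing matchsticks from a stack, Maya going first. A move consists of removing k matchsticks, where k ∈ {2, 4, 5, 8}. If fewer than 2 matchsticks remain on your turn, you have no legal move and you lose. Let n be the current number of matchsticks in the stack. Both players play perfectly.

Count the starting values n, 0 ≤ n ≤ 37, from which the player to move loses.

Classify positions by backward induction: terminal positions (no move available) are L. From any other position, the mover wins iff some move reaches an L.
n=0: no move → L
n=1: no move → L
n=2: reaches L-position 0 → W
n=3: reaches L-position 1 → W
n=4: reaches L-position 0 → W
n=5: reaches L-position 1 → W
n=6: reaches L-position 1 → W
n=7: only reaches 5(W), 3(W), 2(W), all W → L
n=8: reaches L-position 0 → W
n=9: reaches L-position 7 → W
n=10: only reaches 8(W), 6(W), 5(W), 2(W), all W → L
n=11: reaches L-position 7 → W
n=12: reaches L-position 10 → W
n=13: only reaches 11(W), 9(W), 8(W), 5(W), all W → L
n=14: reaches L-position 10 → W
n=15: reaches L-position 13 → W
n=16: only reaches 14(W), 12(W), 11(W), 8(W), all W → L
n=17: reaches L-position 13 → W
n=18: reaches L-position 16 → W
n=19: only reaches 17(W), 15(W), 14(W), 11(W), all W → L
n=20: reaches L-position 16 → W
n=21: reaches L-position 19 → W
n=22: only reaches 20(W), 18(W), 17(W), 14(W), all W → L
n=23: reaches L-position 19 → W
n=24: reaches L-position 22 → W
n=25: only reaches 23(W), 21(W), 20(W), 17(W), all W → L
n=26: reaches L-position 22 → W
n=27: reaches L-position 25 → W
n=28: only reaches 26(W), 24(W), 23(W), 20(W), all W → L
n=29: reaches L-position 25 → W
n=30: reaches L-position 28 → W
n=31: only reaches 29(W), 27(W), 26(W), 23(W), all W → L
n=32: reaches L-position 28 → W
n=33: reaches L-position 31 → W
n=34: only reaches 32(W), 30(W), 29(W), 26(W), all W → L
n=35: reaches L-position 31 → W
n=36: reaches L-position 34 → W
n=37: only reaches 35(W), 33(W), 32(W), 29(W), all W → L
L entries with 0 ≤ n ≤ 37: n = 0, 1, 7, 10, 13, 16, 19, 22, 25, 28, 31, 34, 37; that makes 13.

13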